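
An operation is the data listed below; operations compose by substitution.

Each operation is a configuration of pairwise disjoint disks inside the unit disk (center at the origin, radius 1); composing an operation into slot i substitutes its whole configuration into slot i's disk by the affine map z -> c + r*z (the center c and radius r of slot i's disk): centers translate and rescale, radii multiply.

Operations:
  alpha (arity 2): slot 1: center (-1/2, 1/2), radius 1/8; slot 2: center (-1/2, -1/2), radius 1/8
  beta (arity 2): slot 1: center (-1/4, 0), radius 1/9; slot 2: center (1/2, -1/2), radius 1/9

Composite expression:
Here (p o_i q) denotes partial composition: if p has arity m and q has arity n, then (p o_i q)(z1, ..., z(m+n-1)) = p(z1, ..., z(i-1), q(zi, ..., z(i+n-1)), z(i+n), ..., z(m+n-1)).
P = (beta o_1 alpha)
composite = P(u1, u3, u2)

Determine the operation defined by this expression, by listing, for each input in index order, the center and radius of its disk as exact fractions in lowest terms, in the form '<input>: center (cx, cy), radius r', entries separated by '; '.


u1: center (-11/36, 1/18), radius 1/72; u2: center (1/2, -1/2), radius 1/9; u3: center (-11/36, -1/18), radius 1/72

Affine substitution under beta: radii multiply and u-centers shift.
u1: after 2 affine steps, its disk has center (-11/36, 1/18), radius 1/72
u3: after 2 affine steps, its disk has center (-11/36, -1/18), radius 1/72
u2: after 1 affine step, its disk has center (1/2, -1/2), radius 1/9


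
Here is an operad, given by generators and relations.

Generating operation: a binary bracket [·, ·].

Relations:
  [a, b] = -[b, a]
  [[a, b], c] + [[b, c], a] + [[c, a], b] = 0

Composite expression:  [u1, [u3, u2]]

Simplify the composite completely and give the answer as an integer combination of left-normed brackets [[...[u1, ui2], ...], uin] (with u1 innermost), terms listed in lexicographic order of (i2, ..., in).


Antisymmetry and Jacobi reduce to u1-anchored left-normed brackets.
Composite bracket: [u1, [u3, u2]]
Expanding via [a, b] = ab - ba: 4 signed words (2^2 = 4).
Keep just the words that open with u1:
  sign of u1u2u3 is -1, so it contributes -[[u1, u2], u3]
  sign of u1u3u2 is +1, so it contributes +[[u1, u3], u2]

-[[u1, u2], u3] + [[u1, u3], u2]


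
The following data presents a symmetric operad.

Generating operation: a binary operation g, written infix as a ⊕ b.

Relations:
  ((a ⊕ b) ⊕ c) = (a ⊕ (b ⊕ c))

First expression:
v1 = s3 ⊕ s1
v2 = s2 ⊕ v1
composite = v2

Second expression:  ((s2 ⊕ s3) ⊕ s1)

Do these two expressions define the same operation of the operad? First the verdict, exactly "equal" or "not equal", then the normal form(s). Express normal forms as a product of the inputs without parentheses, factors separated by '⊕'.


equal; both compose to s2 ⊕ s3 ⊕ s1

Normal form of the first expression: s2 ⊕ s3 ⊕ s1
Normal form of the second expression: s2 ⊕ s3 ⊕ s1
Identical normal forms: equal.


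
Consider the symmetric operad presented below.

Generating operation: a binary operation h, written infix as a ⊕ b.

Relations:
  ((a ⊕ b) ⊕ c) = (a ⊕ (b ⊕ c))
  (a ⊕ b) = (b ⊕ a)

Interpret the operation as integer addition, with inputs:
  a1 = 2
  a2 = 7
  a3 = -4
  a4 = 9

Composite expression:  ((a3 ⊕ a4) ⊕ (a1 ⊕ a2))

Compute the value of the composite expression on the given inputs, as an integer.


14

(a3 ⊕ a4) = 5
(a1 ⊕ a2) = 9
((a3 ⊕ a4) ⊕ (a1 ⊕ a2)) = 14


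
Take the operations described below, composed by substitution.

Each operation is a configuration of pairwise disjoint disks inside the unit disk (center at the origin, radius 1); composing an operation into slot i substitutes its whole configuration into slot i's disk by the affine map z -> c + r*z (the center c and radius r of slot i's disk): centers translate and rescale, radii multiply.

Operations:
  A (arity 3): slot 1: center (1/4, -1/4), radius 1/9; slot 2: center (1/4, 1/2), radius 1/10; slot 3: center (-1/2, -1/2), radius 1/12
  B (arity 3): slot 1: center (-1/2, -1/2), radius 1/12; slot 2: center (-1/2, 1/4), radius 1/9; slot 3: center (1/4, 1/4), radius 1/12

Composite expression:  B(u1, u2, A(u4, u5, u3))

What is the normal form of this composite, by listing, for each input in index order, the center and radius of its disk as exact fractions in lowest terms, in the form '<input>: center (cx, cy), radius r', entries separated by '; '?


u1: center (-1/2, -1/2), radius 1/12; u2: center (-1/2, 1/4), radius 1/9; u3: center (5/24, 5/24), radius 1/144; u4: center (13/48, 11/48), radius 1/108; u5: center (13/48, 7/24), radius 1/120

Nesting under B composes maps z -> c + r*z down each u-path.
for u1, the 1-step affine chain lands on center (-1/2, -1/2), radius 1/12
for u2, the 1-step affine chain lands on center (-1/2, 1/4), radius 1/9
for u4, the 2-step affine chain lands on center (13/48, 11/48), radius 1/108
for u5, the 2-step affine chain lands on center (13/48, 7/24), radius 1/120
for u3, the 2-step affine chain lands on center (5/24, 5/24), radius 1/144


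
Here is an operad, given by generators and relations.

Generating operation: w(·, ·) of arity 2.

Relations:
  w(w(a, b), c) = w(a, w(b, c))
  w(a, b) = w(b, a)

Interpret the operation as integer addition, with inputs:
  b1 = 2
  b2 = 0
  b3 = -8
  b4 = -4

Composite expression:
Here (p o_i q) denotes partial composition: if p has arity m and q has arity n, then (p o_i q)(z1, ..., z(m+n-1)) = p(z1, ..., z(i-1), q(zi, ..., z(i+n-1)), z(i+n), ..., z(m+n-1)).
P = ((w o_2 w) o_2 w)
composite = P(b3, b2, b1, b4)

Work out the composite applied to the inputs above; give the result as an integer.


-10


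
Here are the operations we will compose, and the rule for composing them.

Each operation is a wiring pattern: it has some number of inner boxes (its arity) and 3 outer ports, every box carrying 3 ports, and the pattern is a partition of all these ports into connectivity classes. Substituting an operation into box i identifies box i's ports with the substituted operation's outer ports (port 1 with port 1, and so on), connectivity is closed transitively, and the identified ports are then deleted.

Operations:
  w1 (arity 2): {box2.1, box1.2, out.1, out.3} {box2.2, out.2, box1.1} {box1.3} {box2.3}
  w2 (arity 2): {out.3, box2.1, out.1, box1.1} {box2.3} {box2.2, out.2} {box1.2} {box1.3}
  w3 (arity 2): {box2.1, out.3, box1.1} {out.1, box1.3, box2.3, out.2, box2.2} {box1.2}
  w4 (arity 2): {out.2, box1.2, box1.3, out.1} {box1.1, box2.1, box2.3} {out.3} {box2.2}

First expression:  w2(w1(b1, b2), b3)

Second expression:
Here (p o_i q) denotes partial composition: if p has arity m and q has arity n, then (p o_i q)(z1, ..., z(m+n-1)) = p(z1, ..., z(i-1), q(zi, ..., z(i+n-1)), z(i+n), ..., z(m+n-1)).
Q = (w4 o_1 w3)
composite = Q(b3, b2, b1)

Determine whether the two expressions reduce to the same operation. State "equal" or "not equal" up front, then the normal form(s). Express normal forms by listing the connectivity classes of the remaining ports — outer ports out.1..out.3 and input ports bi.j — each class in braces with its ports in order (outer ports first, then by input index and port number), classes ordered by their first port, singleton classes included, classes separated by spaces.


not equal; the first gives {out.1, out.3, b1.2, b2.1, b3.1} {out.2, b3.2} {b1.1, b2.2} {b1.3} {b2.3} {b3.3} and the second {out.1, out.2, b1.1, b1.3, b2.1, b2.2, b2.3, b3.1, b3.3} {out.3} {b1.2} {b3.2}

The first expression reduces to {out.1, out.3, b1.2, b2.1, b3.1} {out.2, b3.2} {b1.1, b2.2} {b1.3} {b2.3} {b3.3}
The second expression reduces to {out.1, out.2, b1.1, b1.3, b2.1, b2.2, b2.3, b3.1, b3.3} {out.3} {b1.2} {b3.2}
No match — not equal.


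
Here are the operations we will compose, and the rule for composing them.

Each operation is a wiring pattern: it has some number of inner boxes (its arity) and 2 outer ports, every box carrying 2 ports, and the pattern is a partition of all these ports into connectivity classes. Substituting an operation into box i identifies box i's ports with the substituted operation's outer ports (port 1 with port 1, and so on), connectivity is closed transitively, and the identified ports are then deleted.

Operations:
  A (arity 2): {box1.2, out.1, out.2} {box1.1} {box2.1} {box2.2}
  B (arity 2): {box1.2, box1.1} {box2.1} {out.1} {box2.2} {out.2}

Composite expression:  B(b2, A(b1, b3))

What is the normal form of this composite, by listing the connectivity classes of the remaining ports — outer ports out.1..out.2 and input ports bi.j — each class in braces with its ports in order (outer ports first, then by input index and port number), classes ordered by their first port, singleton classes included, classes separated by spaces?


{out.1} {out.2} {b1.1} {b1.2} {b2.1, b2.2} {b3.1} {b3.2}

Reachability decides: close wires over B-identified ports.
A over (b1, b3) gives {out.1, out.2, b1.2} {b1.1} {b3.1} {b3.2}, out.j being that stage's outer ports
B over (b2, b1, b3) gives {out.1} {out.2} {b1.1} {b1.2} {b2.1, b2.2} {b3.1} {b3.2}, out.j being that stage's outer ports


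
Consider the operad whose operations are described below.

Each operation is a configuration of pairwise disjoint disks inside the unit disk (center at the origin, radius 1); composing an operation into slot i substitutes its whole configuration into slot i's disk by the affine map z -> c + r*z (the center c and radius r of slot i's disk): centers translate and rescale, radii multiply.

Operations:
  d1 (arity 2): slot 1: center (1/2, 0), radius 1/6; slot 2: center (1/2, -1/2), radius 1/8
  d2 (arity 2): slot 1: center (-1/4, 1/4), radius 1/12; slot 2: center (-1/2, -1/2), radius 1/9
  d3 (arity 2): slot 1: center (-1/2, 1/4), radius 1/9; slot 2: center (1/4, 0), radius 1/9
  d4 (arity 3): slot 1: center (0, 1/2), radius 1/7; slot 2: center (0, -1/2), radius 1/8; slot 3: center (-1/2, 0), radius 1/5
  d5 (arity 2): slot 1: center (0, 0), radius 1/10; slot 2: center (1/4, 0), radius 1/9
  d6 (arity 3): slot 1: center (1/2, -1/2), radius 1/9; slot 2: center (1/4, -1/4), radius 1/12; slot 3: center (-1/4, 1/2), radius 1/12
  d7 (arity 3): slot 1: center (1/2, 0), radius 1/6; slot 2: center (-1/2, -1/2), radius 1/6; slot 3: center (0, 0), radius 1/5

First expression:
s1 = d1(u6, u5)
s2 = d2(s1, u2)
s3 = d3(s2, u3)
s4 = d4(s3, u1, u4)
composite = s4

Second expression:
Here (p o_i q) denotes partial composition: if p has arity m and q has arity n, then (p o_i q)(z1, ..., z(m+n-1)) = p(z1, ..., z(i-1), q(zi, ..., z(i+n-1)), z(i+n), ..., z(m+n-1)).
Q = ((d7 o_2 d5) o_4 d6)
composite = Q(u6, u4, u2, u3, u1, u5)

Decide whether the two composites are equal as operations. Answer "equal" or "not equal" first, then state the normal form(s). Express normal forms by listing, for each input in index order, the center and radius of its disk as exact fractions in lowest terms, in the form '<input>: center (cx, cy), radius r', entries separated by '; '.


not equal; first: u1: center (0, -1/2), radius 1/8; u2: center (-5/63, 19/36), radius 1/567; u3: center (1/28, 1/2), radius 1/63; u4: center (-1/2, 0), radius 1/5; u5: center (-113/1512, 815/1512), radius 1/6048; u6: center (-113/1512, 34/63), radius 1/4536; second: u1: center (1/20, -1/20), radius 1/60; u2: center (-11/24, -1/2), radius 1/54; u3: center (1/10, -1/10), radius 1/45; u4: center (-1/2, -1/2), radius 1/60; u5: center (-1/20, 1/10), radius 1/60; u6: center (1/2, 0), radius 1/6

The first expression reduces to u1: center (0, -1/2), radius 1/8; u2: center (-5/63, 19/36), radius 1/567; u3: center (1/28, 1/2), radius 1/63; u4: center (-1/2, 0), radius 1/5; u5: center (-113/1512, 815/1512), radius 1/6048; u6: center (-113/1512, 34/63), radius 1/4536
The second expression reduces to u1: center (1/20, -1/20), radius 1/60; u2: center (-11/24, -1/2), radius 1/54; u3: center (1/10, -1/10), radius 1/45; u4: center (-1/2, -1/2), radius 1/60; u5: center (-1/20, 1/10), radius 1/60; u6: center (1/2, 0), radius 1/6
No match — not equal.


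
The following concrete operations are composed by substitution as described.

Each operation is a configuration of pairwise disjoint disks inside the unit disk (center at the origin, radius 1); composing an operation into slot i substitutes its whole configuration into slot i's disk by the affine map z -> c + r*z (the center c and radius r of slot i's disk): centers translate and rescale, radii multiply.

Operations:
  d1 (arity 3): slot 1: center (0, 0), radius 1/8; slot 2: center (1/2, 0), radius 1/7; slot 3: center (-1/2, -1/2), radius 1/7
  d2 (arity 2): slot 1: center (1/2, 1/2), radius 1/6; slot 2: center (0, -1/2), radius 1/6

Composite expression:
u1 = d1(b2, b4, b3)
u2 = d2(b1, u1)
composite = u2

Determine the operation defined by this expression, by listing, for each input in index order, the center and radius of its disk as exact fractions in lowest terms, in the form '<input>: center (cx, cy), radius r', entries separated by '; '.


b1: center (1/2, 1/2), radius 1/6; b2: center (0, -1/2), radius 1/48; b3: center (-1/12, -7/12), radius 1/42; b4: center (1/12, -1/2), radius 1/42

Each b-disk chains the slot maps above it in d2; radii multiply.
input b1: composing its 1 substitution step yields center (1/2, 1/2), radius 1/6
input b2: composing its 2 substitution steps yields center (0, -1/2), radius 1/48
input b4: composing its 2 substitution steps yields center (1/12, -1/2), radius 1/42
input b3: composing its 2 substitution steps yields center (-1/12, -7/12), radius 1/42


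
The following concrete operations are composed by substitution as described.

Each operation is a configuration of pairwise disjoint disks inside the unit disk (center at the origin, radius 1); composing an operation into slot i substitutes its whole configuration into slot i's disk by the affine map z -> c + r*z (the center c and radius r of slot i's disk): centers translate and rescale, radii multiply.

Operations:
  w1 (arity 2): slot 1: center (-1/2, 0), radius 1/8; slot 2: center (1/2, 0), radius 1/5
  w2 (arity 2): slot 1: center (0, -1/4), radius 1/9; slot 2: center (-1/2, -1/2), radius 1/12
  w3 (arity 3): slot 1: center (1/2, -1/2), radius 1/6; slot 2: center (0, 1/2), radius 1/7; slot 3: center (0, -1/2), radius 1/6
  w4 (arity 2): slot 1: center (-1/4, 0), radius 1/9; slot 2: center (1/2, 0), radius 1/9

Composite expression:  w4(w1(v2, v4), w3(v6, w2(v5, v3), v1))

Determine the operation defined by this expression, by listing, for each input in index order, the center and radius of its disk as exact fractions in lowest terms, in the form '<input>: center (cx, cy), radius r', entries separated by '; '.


v1: center (1/2, -1/18), radius 1/54; v2: center (-11/36, 0), radius 1/72; v3: center (31/63, 1/21), radius 1/756; v4: center (-7/36, 0), radius 1/45; v5: center (1/2, 13/252), radius 1/567; v6: center (5/9, -1/18), radius 1/54


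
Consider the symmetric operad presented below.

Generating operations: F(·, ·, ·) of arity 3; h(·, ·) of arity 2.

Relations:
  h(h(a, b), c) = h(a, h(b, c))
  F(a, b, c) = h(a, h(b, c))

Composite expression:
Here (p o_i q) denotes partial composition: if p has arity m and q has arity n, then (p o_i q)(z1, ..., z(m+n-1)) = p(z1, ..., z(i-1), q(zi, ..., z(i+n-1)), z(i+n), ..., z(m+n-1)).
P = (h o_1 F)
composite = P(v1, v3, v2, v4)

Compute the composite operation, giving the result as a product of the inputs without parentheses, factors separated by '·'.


Associativity of h dissolves the nesting; only the v-input order survives.
F(v1, v3, v2) reduces to v1 · v3 · v2
h(F(v1, v3, v2), v4) reduces to v1 · v3 · v2 · v4

v1 · v3 · v2 · v4


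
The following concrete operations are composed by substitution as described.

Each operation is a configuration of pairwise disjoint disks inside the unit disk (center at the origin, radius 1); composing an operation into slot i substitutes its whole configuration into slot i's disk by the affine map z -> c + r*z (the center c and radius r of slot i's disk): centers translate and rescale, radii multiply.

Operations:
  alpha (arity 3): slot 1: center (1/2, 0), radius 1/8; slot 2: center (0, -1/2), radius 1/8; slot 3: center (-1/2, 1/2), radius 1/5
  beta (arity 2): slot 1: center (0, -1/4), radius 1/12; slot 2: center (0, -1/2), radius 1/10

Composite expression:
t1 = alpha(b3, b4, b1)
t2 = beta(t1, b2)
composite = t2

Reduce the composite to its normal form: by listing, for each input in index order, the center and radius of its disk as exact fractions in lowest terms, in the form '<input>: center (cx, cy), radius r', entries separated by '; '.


b1: center (-1/24, -5/24), radius 1/60; b2: center (0, -1/2), radius 1/10; b3: center (1/24, -1/4), radius 1/96; b4: center (0, -7/24), radius 1/96


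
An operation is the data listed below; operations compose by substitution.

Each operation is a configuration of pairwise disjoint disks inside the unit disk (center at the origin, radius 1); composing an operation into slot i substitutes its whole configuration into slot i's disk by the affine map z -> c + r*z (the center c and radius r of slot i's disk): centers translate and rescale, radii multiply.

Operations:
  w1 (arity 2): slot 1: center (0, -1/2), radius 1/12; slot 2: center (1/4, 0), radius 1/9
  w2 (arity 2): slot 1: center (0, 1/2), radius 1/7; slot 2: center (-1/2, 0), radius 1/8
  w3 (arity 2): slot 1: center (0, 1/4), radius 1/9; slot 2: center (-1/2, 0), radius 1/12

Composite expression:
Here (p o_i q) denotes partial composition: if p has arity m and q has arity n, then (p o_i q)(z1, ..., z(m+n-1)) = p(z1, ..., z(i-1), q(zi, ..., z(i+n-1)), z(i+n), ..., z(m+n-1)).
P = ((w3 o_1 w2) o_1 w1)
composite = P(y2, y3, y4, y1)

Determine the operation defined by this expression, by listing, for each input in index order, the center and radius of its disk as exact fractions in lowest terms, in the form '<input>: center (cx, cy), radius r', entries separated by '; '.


y1: center (-1/2, 0), radius 1/12; y2: center (0, 25/84), radius 1/756; y3: center (1/252, 11/36), radius 1/567; y4: center (-1/18, 1/4), radius 1/72

Follow each y-input down from w3: c' goes to c + r*c', radius to r*r'.
tracing y2 down its 3-map path: center (0, 25/84), radius 1/756
tracing y3 down its 3-map path: center (1/252, 11/36), radius 1/567
tracing y4 down its 2-map path: center (-1/18, 1/4), radius 1/72
tracing y1 down its 1-map path: center (-1/2, 0), radius 1/12


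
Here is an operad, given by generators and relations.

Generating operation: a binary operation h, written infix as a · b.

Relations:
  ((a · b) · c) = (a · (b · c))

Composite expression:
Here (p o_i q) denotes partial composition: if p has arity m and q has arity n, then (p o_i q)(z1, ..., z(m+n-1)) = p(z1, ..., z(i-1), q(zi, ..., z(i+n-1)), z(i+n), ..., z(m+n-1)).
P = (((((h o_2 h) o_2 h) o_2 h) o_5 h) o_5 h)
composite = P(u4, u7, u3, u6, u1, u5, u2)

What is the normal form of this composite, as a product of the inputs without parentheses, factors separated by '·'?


u4 · u7 · u3 · u6 · u1 · u5 · u2

Under associativity of h, the answer is the u's in reading order.
(u7 · u3) flattens to u7 · u3
((u7 · u3) · u6) flattens to u7 · u3 · u6
(u1 · u5) flattens to u1 · u5
((u1 · u5) · u2) flattens to u1 · u5 · u2
(((u7 · u3) · u6) · ((u1 · u5) · u2)) flattens to u7 · u3 · u6 · u1 · u5 · u2
(u4 · (((u7 · u3) · u6) · ((u1 · u5) · u2))) flattens to u4 · u7 · u3 · u6 · u1 · u5 · u2


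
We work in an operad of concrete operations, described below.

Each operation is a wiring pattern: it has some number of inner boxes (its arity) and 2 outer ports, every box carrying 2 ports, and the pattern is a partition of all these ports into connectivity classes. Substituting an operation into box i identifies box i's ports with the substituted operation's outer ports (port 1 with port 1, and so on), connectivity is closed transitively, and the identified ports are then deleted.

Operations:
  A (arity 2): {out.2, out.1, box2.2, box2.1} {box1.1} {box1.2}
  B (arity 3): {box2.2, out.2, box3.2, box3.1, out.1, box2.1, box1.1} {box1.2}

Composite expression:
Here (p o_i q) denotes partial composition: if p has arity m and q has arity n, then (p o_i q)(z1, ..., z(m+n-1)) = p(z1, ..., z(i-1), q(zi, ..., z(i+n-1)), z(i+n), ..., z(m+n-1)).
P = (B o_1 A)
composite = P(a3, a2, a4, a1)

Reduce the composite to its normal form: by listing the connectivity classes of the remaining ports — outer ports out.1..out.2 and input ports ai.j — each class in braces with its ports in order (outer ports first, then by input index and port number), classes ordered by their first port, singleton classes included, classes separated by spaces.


{out.1, out.2, a1.1, a1.2, a2.1, a2.2, a4.1, a4.2} {a3.1} {a3.2}


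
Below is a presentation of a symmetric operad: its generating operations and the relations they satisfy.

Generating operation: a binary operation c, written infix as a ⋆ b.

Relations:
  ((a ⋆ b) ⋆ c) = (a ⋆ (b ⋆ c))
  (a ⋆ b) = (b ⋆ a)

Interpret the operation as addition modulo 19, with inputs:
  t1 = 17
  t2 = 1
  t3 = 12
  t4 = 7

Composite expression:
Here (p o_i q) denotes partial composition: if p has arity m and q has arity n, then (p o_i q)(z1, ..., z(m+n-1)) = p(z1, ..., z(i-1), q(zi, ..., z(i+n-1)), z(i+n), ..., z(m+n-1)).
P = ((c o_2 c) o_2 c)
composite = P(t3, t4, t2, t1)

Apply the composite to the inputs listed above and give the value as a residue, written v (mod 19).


(t4 ⋆ t2) = 8
((t4 ⋆ t2) ⋆ t1) = 6
(t3 ⋆ ((t4 ⋆ t2) ⋆ t1)) = 18

18 (mod 19)


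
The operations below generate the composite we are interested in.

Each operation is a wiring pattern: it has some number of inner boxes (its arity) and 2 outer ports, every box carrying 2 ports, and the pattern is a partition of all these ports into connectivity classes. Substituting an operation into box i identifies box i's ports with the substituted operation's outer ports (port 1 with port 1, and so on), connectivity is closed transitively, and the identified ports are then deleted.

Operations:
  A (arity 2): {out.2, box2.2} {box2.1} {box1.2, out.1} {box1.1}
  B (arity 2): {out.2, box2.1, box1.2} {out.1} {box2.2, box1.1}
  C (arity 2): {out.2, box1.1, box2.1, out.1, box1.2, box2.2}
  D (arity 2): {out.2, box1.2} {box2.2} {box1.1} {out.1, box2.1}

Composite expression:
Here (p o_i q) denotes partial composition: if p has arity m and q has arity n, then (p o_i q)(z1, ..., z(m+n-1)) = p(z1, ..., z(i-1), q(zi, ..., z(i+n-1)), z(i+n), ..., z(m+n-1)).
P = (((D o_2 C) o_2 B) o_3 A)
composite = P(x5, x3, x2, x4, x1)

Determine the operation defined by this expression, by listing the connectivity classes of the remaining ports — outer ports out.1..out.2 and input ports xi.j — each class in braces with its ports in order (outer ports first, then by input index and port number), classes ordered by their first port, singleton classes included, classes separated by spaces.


Two ports join when wires chain via D-identified ports.
through A, on inputs (x2, x4): {out.1, x2.2} {out.2, x4.2} {x2.1} {x4.1} (out.j = stage outer ports)
through B, on inputs (x3, x2, x4): {out.1} {out.2, x2.2, x3.2} {x2.1} {x3.1, x4.2} {x4.1} (out.j = stage outer ports)
through C, on inputs (x3, x2, x4, x1): {out.1, out.2, x1.1, x1.2, x2.2, x3.2} {x2.1} {x3.1, x4.2} {x4.1} (out.j = stage outer ports)
through D, on inputs (x5, x3, x2, x4, x1): {out.1, x1.1, x1.2, x2.2, x3.2} {out.2, x5.2} {x2.1} {x3.1, x4.2} {x4.1} {x5.1} (out.j = stage outer ports)

{out.1, x1.1, x1.2, x2.2, x3.2} {out.2, x5.2} {x2.1} {x3.1, x4.2} {x4.1} {x5.1}


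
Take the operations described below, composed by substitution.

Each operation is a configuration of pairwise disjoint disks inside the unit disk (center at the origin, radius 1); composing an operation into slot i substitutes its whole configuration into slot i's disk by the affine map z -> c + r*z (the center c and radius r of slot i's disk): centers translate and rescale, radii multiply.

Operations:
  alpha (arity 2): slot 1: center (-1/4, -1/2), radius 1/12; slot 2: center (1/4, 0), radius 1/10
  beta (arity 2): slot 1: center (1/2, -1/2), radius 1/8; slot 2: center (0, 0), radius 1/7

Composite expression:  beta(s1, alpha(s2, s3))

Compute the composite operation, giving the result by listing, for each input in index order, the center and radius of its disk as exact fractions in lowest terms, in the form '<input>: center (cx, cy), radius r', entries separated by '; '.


s1: center (1/2, -1/2), radius 1/8; s2: center (-1/28, -1/14), radius 1/84; s3: center (1/28, 0), radius 1/70


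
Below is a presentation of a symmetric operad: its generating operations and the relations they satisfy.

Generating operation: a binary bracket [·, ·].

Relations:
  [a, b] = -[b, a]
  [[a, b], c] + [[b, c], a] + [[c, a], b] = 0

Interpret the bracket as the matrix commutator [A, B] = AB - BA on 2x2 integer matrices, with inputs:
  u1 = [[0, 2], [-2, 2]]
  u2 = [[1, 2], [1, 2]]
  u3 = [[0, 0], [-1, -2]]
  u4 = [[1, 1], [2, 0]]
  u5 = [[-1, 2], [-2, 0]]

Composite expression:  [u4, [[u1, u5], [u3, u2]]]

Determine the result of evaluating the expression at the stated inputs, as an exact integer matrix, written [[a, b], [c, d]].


[u1, u5] = [[0, -2], [-2, 0]]
[u3, u2] = [[2, 4], [-1, -2]]
[[u1, u5], [u3, u2]] = [[10, 8], [-8, -10]]
[u4, [[u1, u5], [u3, u2]]] = [[-24, -12], [48, 24]]

[[-24, -12], [48, 24]]


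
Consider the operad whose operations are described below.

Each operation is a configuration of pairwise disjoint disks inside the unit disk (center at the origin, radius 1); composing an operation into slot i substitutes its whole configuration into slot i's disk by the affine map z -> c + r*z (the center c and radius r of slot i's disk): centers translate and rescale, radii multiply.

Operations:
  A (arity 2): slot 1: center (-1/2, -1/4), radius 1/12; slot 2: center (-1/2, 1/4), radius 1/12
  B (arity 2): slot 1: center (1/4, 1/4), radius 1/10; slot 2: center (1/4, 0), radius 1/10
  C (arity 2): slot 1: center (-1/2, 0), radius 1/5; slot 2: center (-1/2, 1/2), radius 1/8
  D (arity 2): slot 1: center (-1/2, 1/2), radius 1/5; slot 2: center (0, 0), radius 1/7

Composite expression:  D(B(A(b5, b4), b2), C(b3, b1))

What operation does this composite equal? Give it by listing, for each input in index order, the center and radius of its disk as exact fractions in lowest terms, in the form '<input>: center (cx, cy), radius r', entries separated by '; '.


b1: center (-1/14, 1/14), radius 1/56; b2: center (-9/20, 1/2), radius 1/50; b3: center (-1/14, 0), radius 1/35; b4: center (-23/50, 111/200), radius 1/600; b5: center (-23/50, 109/200), radius 1/600


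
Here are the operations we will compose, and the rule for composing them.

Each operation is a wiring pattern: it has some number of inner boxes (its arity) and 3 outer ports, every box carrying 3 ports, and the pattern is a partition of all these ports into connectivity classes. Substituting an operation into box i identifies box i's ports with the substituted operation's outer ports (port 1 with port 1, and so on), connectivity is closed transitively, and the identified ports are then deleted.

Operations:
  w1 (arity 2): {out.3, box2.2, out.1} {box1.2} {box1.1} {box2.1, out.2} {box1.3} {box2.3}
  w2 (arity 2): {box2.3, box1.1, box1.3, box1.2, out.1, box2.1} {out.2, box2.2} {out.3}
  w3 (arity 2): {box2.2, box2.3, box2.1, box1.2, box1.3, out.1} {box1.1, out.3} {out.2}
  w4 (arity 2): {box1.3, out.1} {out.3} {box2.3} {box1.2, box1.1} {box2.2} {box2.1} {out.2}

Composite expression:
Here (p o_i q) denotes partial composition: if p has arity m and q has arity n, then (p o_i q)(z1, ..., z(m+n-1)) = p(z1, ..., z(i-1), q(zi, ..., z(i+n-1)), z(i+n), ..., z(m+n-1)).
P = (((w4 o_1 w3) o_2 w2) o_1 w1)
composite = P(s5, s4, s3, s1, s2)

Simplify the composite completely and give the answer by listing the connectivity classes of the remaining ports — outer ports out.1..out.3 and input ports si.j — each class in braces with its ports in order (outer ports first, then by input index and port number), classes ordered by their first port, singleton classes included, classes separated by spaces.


{out.1, s1.1, s1.2, s1.3, s3.1, s3.2, s3.3, s4.1, s4.2} {out.2} {out.3} {s2.1} {s2.2} {s2.3} {s4.3} {s5.1} {s5.2} {s5.3}

Treat the ports identified at w4 as solder joints: merge, then drop.
w1 over (s5, s4) gives {out.1, out.3, s4.2} {out.2, s4.1} {s4.3} {s5.1} {s5.2} {s5.3}, out.j being that stage's outer ports
w2 over (s3, s1) gives {out.1, s1.1, s1.3, s3.1, s3.2, s3.3} {out.2, s1.2} {out.3}, out.j being that stage's outer ports
w3 over (s5, s4, s3, s1) gives {out.1, out.3, s1.1, s1.2, s1.3, s3.1, s3.2, s3.3, s4.1, s4.2} {out.2} {s4.3} {s5.1} {s5.2} {s5.3}, out.j being that stage's outer ports
w4 over (s5, s4, s3, s1, s2) gives {out.1, s1.1, s1.2, s1.3, s3.1, s3.2, s3.3, s4.1, s4.2} {out.2} {out.3} {s2.1} {s2.2} {s2.3} {s4.3} {s5.1} {s5.2} {s5.3}, out.j being that stage's outer ports


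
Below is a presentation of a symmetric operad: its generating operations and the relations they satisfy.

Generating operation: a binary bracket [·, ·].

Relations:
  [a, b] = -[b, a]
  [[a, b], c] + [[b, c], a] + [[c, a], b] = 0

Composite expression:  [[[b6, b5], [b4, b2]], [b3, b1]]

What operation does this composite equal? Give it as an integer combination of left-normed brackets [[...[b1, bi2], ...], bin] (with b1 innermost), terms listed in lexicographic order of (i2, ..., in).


-[[[[[b1, b3], b2], b4], b5], b6] + [[[[[b1, b3], b2], b4], b6], b5] + [[[[[b1, b3], b4], b2], b5], b6] - [[[[[b1, b3], b4], b2], b6], b5] + [[[[[b1, b3], b5], b6], b2], b4] - [[[[[b1, b3], b5], b6], b4], b2] - [[[[[b1, b3], b6], b5], b2], b4] + [[[[[b1, b3], b6], b5], b4], b2]

A multilinear Lie element is pinned by b1-initial words (b1 innermost).
Composite bracket: [[[b6, b5], [b4, b2]], [b3, b1]]
Under [a, b] = ab - ba we get 32 signed associative words (2^5 = 32).
Only words starting with b1 matter:
  word b1b3b2b4b5b6 has sign -1, contributing -[[[[[b1, b3], b2], b4], b5], b6]
  word b1b3b2b4b6b5 has sign +1, contributing +[[[[[b1, b3], b2], b4], b6], b5]
  word b1b3b4b2b5b6 has sign +1, contributing +[[[[[b1, b3], b4], b2], b5], b6]
  word b1b3b4b2b6b5 has sign -1, contributing -[[[[[b1, b3], b4], b2], b6], b5]
  word b1b3b5b6b2b4 has sign +1, contributing +[[[[[b1, b3], b5], b6], b2], b4]
  word b1b3b5b6b4b2 has sign -1, contributing -[[[[[b1, b3], b5], b6], b4], b2]
  word b1b3b6b5b2b4 has sign -1, contributing -[[[[[b1, b3], b6], b5], b2], b4]
  word b1b3b6b5b4b2 has sign +1, contributing +[[[[[b1, b3], b6], b5], b4], b2]


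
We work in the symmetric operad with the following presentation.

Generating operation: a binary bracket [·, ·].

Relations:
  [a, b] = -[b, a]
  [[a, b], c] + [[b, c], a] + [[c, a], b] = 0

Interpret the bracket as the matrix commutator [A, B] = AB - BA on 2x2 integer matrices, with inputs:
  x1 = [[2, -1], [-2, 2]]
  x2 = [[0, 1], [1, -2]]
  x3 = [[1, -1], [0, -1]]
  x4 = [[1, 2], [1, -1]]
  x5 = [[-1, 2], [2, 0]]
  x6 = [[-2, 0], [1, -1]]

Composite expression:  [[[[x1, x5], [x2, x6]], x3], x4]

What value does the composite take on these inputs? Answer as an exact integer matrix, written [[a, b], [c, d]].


[[-78, 92], [32, 78]]

[x1, x5] = [[2, -1], [2, -2]]
[x2, x6] = [[1, 1], [-3, -1]]
[[x1, x5], [x2, x6]] = [[1, 6], [16, -1]]
[[[x1, x5], [x2, x6]], x3] = [[16, -14], [32, -16]]
[[[[x1, x5], [x2, x6]], x3], x4] = [[-78, 92], [32, 78]]


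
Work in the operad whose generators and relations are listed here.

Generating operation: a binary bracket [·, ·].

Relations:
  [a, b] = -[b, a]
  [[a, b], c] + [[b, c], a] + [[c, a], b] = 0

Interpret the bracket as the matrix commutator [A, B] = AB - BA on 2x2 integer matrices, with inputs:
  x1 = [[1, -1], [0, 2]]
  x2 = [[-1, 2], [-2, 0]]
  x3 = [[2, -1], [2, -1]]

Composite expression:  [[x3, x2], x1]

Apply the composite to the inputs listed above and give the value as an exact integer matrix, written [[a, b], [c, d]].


[x3, x2] = [[-2, 5], [4, 2]]
[[x3, x2], x1] = [[4, 9], [-4, -4]]

[[4, 9], [-4, -4]]


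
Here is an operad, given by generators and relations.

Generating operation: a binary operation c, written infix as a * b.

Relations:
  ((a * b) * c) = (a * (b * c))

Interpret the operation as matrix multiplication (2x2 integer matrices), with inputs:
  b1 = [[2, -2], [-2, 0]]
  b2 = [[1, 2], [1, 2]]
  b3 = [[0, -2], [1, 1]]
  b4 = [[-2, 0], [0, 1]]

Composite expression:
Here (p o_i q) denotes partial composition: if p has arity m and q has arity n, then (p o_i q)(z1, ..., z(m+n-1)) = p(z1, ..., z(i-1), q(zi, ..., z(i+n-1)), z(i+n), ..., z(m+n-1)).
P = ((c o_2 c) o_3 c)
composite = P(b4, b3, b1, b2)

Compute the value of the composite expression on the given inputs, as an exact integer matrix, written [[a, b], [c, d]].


[[-8, -16], [-2, -4]]


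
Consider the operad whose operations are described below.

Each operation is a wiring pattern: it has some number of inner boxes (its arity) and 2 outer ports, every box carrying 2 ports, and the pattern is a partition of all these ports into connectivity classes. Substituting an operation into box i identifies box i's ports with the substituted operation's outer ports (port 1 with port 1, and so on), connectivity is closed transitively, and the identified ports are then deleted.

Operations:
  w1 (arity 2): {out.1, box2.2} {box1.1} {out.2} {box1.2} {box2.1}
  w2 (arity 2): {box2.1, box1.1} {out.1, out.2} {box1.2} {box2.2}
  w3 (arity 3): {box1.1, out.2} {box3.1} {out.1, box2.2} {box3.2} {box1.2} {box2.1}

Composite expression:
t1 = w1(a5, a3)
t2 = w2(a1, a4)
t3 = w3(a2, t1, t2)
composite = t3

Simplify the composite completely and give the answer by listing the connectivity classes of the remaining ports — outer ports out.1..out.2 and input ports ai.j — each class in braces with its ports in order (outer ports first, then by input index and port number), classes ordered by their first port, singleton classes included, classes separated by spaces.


Connectivity passes through glued w3-boundaries; trace each wire chain.
composing w1 on (a5, a3), with out.j its own outer ports: {out.1, a3.2} {out.2} {a3.1} {a5.1} {a5.2}
composing w2 on (a1, a4), with out.j its own outer ports: {out.1, out.2} {a1.1, a4.1} {a1.2} {a4.2}
composing w3 on (a2, a5, a3, a1, a4), with out.j its own outer ports: {out.1} {out.2, a2.1} {a1.1, a4.1} {a1.2} {a2.2} {a3.1} {a3.2} {a4.2} {a5.1} {a5.2}

{out.1} {out.2, a2.1} {a1.1, a4.1} {a1.2} {a2.2} {a3.1} {a3.2} {a4.2} {a5.1} {a5.2}


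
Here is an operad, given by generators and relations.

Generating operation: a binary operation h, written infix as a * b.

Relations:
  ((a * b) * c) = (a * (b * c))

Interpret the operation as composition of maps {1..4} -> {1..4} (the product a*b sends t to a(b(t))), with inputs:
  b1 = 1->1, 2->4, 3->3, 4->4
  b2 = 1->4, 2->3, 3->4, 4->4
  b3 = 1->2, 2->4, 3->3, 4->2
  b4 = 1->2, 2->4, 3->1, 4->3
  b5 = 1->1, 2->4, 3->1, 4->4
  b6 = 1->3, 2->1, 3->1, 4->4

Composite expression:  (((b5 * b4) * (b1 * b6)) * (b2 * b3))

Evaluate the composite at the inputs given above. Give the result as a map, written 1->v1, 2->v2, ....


(b5 * b4) = 1->4, 2->4, 3->1, 4->1
(b1 * b6) = 1->3, 2->1, 3->1, 4->4
((b5 * b4) * (b1 * b6)) = 1->1, 2->4, 3->4, 4->1
(b2 * b3) = 1->3, 2->4, 3->4, 4->3
(((b5 * b4) * (b1 * b6)) * (b2 * b3)) = 1->4, 2->1, 3->1, 4->4

1->4, 2->1, 3->1, 4->4


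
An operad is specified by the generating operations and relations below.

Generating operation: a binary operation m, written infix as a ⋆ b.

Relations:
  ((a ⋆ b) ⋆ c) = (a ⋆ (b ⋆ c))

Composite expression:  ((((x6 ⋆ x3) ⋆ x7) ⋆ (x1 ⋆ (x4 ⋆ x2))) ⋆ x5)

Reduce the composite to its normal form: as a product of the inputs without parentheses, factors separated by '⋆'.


x6 ⋆ x3 ⋆ x7 ⋆ x1 ⋆ x4 ⋆ x2 ⋆ x5


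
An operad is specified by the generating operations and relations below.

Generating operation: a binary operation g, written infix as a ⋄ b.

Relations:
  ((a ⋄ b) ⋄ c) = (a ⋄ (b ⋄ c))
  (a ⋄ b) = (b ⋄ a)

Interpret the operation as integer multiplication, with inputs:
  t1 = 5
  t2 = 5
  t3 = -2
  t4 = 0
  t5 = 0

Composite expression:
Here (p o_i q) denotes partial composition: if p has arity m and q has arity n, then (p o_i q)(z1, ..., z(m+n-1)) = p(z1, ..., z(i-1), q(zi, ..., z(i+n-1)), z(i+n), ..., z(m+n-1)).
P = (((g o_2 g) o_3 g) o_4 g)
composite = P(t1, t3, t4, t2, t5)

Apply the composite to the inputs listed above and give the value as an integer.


0

(t2 ⋄ t5) = 0
(t4 ⋄ (t2 ⋄ t5)) = 0
(t3 ⋄ (t4 ⋄ (t2 ⋄ t5))) = 0
(t1 ⋄ (t3 ⋄ (t4 ⋄ (t2 ⋄ t5)))) = 0


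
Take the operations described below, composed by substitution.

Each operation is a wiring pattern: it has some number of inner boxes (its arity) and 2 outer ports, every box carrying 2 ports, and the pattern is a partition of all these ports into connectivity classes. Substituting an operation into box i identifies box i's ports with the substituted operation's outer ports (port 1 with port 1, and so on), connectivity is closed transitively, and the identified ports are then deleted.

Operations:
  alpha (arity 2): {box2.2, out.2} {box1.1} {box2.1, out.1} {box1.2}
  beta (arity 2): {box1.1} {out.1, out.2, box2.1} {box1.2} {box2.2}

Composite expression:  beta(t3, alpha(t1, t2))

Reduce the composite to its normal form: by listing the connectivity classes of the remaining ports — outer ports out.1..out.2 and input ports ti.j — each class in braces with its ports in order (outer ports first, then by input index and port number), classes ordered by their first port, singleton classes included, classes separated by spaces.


{out.1, out.2, t2.1} {t1.1} {t1.2} {t2.2} {t3.1} {t3.2}

Substituting into beta glues patterns; closure does the rest.
composing alpha on (t1, t2), with out.j its own outer ports: {out.1, t2.1} {out.2, t2.2} {t1.1} {t1.2}
composing beta on (t3, t1, t2), with out.j its own outer ports: {out.1, out.2, t2.1} {t1.1} {t1.2} {t2.2} {t3.1} {t3.2}


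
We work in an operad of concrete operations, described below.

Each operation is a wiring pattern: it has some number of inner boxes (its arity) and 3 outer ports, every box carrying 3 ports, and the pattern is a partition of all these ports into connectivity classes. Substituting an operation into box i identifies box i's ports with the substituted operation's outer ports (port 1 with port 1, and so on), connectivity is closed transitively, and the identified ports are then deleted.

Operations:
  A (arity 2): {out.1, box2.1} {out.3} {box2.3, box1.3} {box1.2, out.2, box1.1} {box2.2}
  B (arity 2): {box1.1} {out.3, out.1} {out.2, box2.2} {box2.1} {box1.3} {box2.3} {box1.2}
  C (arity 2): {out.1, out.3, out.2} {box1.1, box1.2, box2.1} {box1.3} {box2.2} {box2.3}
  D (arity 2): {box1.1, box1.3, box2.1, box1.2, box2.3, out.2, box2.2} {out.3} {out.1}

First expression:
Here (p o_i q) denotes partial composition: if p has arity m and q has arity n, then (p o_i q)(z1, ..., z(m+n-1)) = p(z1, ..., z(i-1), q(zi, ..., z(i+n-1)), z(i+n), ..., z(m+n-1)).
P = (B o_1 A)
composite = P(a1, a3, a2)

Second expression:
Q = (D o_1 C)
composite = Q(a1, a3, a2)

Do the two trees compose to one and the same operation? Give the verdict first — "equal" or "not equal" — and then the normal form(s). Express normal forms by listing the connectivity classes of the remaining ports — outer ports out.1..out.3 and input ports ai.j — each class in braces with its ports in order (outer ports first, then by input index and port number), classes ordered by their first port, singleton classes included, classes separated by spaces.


not equal — first {out.1, out.3} {out.2, a2.2} {a1.1, a1.2} {a1.3, a3.3} {a2.1} {a2.3} {a3.1} {a3.2}, second {out.1} {out.2, a2.1, a2.2, a2.3} {out.3} {a1.1, a1.2, a3.1} {a1.3} {a3.2} {a3.3}

The first expression, normalized: {out.1, out.3} {out.2, a2.2} {a1.1, a1.2} {a1.3, a3.3} {a2.1} {a2.3} {a3.1} {a3.2}
The second expression, normalized: {out.1} {out.2, a2.1, a2.2, a2.3} {out.3} {a1.1, a1.2, a3.1} {a1.3} {a3.2} {a3.3}
The normal forms differ: not equal.


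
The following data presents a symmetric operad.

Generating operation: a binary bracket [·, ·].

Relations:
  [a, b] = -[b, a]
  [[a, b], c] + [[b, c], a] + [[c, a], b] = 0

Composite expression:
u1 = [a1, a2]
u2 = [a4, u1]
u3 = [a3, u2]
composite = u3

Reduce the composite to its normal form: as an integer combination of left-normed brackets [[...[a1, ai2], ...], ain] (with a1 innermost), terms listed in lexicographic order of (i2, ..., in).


[[[a1, a2], a4], a3]

Left-normed coefficients sit on the a1-initial expansion words.
Composite bracket: [a3, [a4, [a1, a2]]]
Full expansion: 8 signed words from ab - ba (2^3 = 8).
Collect the words opening with a1:
  sign of a1a2a4a3 is +1, so it contributes +[[[a1, a2], a4], a3]
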